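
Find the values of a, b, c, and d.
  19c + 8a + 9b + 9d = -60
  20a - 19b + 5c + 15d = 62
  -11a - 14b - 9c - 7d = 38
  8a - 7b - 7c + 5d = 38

a = 5, b = -3, c = -1, d = -6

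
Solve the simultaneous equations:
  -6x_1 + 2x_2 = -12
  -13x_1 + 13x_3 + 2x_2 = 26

infinitely many solutions

Row-reduce:
R1 ← R1 / (-6).
R2 ← R2 + 13·R1.
R2 ← R2 / (-7/3).
R1 ← R1 + 1/3·R2.
Rank is 2 with 3 unknowns, leaving x_3 free.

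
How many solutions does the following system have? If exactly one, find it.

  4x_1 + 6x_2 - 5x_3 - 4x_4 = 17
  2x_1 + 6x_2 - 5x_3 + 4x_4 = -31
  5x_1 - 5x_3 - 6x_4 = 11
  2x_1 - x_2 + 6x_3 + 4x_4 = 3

x_1 = 0, x_2 = 3, x_3 = 5, x_4 = -6

Row-reduce the augmented matrix:
R1 ← R1 / (4).
R2 ← R2 − 2·R1.
R3 ← R3 − 5·R1.
R4 ← R4 − 2·R1.
R2 ← R2 / (3).
R1 ← R1 − 3/2·R2.
R3 ← R3 + 15/2·R2.
R4 ← R4 + 4·R2.
R3 ← R3 / (-5).
R2 ← R2 + 5/6·R3.
R4 ← R4 − 31/6·R3.
R4 ← R4 / (427/15).
R1 ← R1 + 4·R4.
R2 ← R2 + 1/3·R4.
R3 ← R3 + 14/5·R4.
Reading off the reduced rows gives x_1 = 0, x_2 = 3, x_3 = 5, x_4 = -6.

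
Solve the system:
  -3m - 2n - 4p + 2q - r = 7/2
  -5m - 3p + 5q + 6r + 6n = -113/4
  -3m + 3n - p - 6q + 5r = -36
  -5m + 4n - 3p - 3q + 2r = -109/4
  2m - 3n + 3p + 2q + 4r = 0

Row-reduce the augmented matrix:
R1 ← R1 / (-3).
R2 ← R2 + 5·R1.
R3 ← R3 + 3·R1.
R4 ← R4 + 5·R1.
R5 ← R5 − 2·R1.
R2 ← R2 / (28/3).
R1 ← R1 − 2/3·R2.
R3 ← R3 − 5·R2.
R4 ← R4 − 22/3·R2.
R5 ← R5 + 13/3·R2.
R3 ← R3 / (29/28).
R1 ← R1 − 15/14·R3.
R2 ← R2 − 11/28·R3.
R4 ← R4 − 11/14·R3.
R5 ← R5 − 57/28·R3.
R4 ← R4 / (-26/29).
R1 ← R1 − 244/29·R4.
R2 ← R2 − 103/29·R4.
R3 ← R3 + 249/29·R4.
R5 ← R5 − 626/29·R4.
R5 ← R5 / (-1146/13).
R1 ← R1 + 491/13·R5.
R2 ← R2 + 194/13·R5.
R3 ← R3 − 496/13·R5.
R4 ← R4 − 55/13·R5.
Reading off the reduced rows gives m = 2, n = -3/2, p = 0, q = 7/4, r = -3.

m = 2, n = -3/2, p = 0, q = 7/4, r = -3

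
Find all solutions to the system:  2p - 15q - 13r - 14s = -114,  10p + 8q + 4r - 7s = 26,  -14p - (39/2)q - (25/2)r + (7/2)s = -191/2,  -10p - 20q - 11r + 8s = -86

no solution

Row-reduce:
R1 ← R1 / (2).
R2 ← R2 − 10·R1.
R3 ← R3 + 14·R1.
R4 ← R4 + 10·R1.
R2 ← R2 / (83).
R1 ← R1 + 15/2·R2.
R3 ← R3 + 249/2·R2.
R4 ← R4 + 95·R2.
Swap R3 and R4.
R3 ← R3 / (247/83).
R1 ← R1 + 22/83·R3.
R2 ← R2 − 69/83·R3.
Row 4 reduces to 0 = 1/2, a contradiction. The system is inconsistent.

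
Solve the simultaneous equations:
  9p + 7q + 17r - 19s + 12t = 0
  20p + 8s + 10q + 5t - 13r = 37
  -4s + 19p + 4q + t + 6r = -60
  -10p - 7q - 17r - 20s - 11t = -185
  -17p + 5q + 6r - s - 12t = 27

p = -4, q = 6, r = 1, s = 5, t = 6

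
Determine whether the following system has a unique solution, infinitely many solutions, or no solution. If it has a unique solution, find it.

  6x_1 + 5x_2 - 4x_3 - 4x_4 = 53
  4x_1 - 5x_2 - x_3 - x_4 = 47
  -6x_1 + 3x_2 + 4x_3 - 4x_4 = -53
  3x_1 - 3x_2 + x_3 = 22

x_1 = 6, x_2 = -3, x_3 = -5, x_4 = -3

Row-reduce the augmented matrix:
R1 ← R1 / (6).
R2 ← R2 − 4·R1.
R3 ← R3 + 6·R1.
R4 ← R4 − 3·R1.
R2 ← R2 / (-25/3).
R1 ← R1 − 5/6·R2.
R3 ← R3 − 8·R2.
R4 ← R4 + 11/2·R2.
R3 ← R3 / (8/5).
R1 ← R1 + 1/2·R3.
R2 ← R2 + 1/5·R3.
R4 ← R4 − 19/10·R3.
R4 ← R4 / (17/2).
R1 ← R1 + 5/2·R4.
R2 ← R2 + 1·R4.
R3 ← R3 + 4·R4.
Reading off the reduced rows gives x_1 = 6, x_2 = -3, x_3 = -5, x_4 = -3.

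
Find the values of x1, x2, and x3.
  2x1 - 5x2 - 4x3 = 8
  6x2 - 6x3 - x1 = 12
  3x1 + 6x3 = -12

Row-reduce the augmented matrix:
R1 ← R1 / (2).
R2 ← R2 + 1·R1.
R3 ← R3 − 3·R1.
R2 ← R2 / (7/2).
R1 ← R1 + 5/2·R2.
R3 ← R3 − 15/2·R2.
R3 ← R3 / (204/7).
R1 ← R1 + 54/7·R3.
R2 ← R2 + 16/7·R3.
Reading off the reduced rows gives x1 = 0, x2 = 0, x3 = -2.

x1 = 0, x2 = 0, x3 = -2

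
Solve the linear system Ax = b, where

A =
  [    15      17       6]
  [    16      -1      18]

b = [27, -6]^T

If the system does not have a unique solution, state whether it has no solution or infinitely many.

Row-reduce:
R1 ← R1 / (15).
R2 ← R2 − 16·R1.
R2 ← R2 / (-287/15).
R1 ← R1 − 17/15·R2.
Rank is 2 with 3 unknowns, leaving x_3 free.

infinitely many solutions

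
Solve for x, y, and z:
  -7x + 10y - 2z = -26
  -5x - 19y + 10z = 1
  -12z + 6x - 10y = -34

Row-reduce the augmented matrix:
R1 ← R1 / (-7).
R2 ← R2 + 5·R1.
R3 ← R3 − 6·R1.
R2 ← R2 / (-183/7).
R1 ← R1 + 10/7·R2.
R3 ← R3 + 10/7·R2.
R3 ← R3 / (-2624/183).
R1 ← R1 + 62/183·R3.
R2 ← R2 + 80/183·R3.
Reading off the reduced rows gives x = 4, y = 1, z = 4.

x = 4, y = 1, z = 4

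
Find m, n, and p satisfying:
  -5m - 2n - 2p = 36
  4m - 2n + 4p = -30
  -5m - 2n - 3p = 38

Row-reduce the augmented matrix:
R1 ← R1 / (-5).
R2 ← R2 − 4·R1.
R3 ← R3 + 5·R1.
R2 ← R2 / (-18/5).
R1 ← R1 − 2/5·R2.
R3 ← R3 / (-1).
R1 ← R1 − 2/3·R3.
R2 ← R2 + 2/3·R3.
Reading off the reduced rows gives m = -6, n = -1, p = -2.

m = -6, n = -1, p = -2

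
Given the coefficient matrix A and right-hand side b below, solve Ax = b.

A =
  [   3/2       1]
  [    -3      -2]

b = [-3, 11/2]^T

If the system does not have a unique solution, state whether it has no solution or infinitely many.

no solution

Row-reduce:
R1 ← R1 / (3/2).
R2 ← R2 + 3·R1.
Row 2 reduces to 0 = -1/2, a contradiction. The system is inconsistent.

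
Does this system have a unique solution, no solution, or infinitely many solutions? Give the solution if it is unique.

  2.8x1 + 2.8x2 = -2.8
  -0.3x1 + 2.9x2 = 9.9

x1 = -4, x2 = 3

Row-reduce the augmented matrix:
R1 ← R1 / (14/5).
R2 ← R2 + 3/10·R1.
R2 ← R2 / (16/5).
R1 ← R1 − 1·R2.
Reading off the reduced rows gives x1 = -4, x2 = 3.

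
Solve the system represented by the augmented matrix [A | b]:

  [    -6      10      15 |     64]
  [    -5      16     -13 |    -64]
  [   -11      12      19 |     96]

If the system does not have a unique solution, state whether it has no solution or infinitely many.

x_1 = -4, x_2 = -2, x_3 = 4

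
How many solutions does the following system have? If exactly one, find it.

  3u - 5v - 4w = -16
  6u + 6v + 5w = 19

infinitely many solutions

Row-reduce:
R1 ← R1 / (3).
R2 ← R2 − 6·R1.
R2 ← R2 / (16).
R1 ← R1 + 5/3·R2.
Rank is 2 with 3 unknowns, leaving w free.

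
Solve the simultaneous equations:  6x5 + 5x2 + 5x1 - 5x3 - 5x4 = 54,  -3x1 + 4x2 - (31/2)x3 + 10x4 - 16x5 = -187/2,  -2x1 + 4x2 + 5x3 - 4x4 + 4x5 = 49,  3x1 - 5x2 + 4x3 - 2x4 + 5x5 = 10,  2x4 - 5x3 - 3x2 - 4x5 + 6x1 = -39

infinitely many solutions

Row-reduce:
R1 ← R1 / (5).
R2 ← R2 + 3·R1.
R3 ← R3 + 2·R1.
R4 ← R4 − 3·R1.
R5 ← R5 − 6·R1.
R2 ← R2 / (7).
R1 ← R1 − 1·R2.
R3 ← R3 − 6·R2.
R4 ← R4 + 8·R2.
R5 ← R5 + 9·R2.
R3 ← R3 / (132/7).
R1 ← R1 − 23/14·R3.
R2 ← R2 + 37/14·R3.
R4 ← R4 + 99/7·R3.
R5 ← R5 + 319/14·R3.
Swap R4 and R5.
R4 ← R4 / (5/2).
R1 ← R1 + 21/22·R4.
R2 ← R2 + 15/22·R4.
R3 ← R3 + 7/11·R4.
Rank is 4 with 5 unknowns, leaving x5 free.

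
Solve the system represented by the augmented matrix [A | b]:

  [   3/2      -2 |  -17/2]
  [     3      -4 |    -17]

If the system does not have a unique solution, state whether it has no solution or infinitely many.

infinitely many solutions

Row-reduce:
R1 ← R1 / (3/2).
R2 ← R2 − 3·R1.
Rank is 1 with 2 unknowns, leaving x_2 free.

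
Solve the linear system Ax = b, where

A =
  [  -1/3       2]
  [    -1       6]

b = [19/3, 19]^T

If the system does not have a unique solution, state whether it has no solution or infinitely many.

infinitely many solutions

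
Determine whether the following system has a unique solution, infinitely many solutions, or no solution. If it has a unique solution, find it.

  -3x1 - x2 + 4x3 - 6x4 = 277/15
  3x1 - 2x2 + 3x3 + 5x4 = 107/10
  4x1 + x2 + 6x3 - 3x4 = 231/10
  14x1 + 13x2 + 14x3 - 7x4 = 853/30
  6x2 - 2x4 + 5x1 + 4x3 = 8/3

Row-reduce the augmented matrix:
R1 ← R1 / (-3).
R2 ← R2 − 3·R1.
R3 ← R3 − 4·R1.
R4 ← R4 − 14·R1.
R5 ← R5 − 5·R1.
R2 ← R2 / (-3).
R1 ← R1 − 1/3·R2.
R3 ← R3 + 1/3·R2.
R4 ← R4 − 25/3·R2.
R5 ← R5 − 13/3·R2.
R3 ← R3 / (95/9).
R1 ← R1 + 5/9·R3.
R2 ← R2 + 7/3·R3.
R4 ← R4 − 469/9·R3.
R5 ← R5 − 187/9·R3.
R4 ← R4 / (1518/95).
R1 ← R1 − 25/19·R4.
R2 ← R2 + 197/95·R4.
R3 ← R3 + 98/95·R4.
R5 ← R5 − 759/95·R4.
R5 reduces to 0 = 0, so the extra equation is consistent.
Reading off the reduced rows gives x1 = 7/5, x2 = -3, x3 = 8/3, x4 = -3/2.

x1 = 7/5, x2 = -3, x3 = 8/3, x4 = -3/2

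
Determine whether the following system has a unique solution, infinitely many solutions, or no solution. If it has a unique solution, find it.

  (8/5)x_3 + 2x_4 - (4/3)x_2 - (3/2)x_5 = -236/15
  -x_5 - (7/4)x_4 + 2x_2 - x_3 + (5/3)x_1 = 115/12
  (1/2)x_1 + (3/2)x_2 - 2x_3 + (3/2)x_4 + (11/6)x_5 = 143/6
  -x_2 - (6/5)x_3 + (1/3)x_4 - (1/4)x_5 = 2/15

Row-reduce:
Swap R1 and R2.
R1 ← R1 / (5/3).
R3 ← R3 − 1/2·R1.
R2 ← R2 / (-4/3).
R1 ← R1 − 6/5·R2.
R3 ← R3 − 9/10·R2.
R4 ← R4 + 1·R2.
R3 ← R3 / (-31/50).
R1 ← R1 − 21/25·R3.
R2 ← R2 + 6/5·R3.
R4 ← R4 + 12/5·R3.
R4 ← R4 / (-2647/186).
R1 ← R1 − 165/31·R4.
R2 ← R2 + 249/31·R4.
R3 ← R3 + 675/124·R4.
Rank is 4 with 5 unknowns, leaving x_5 free.

infinitely many solutions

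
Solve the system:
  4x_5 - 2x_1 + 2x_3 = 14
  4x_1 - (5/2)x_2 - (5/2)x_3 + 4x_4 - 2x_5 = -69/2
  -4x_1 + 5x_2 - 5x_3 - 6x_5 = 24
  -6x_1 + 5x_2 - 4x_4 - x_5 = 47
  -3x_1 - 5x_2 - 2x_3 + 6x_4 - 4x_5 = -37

Row-reduce:
R1 ← R1 / (-2).
R2 ← R2 − 4·R1.
R3 ← R3 + 4·R1.
R4 ← R4 + 6·R1.
R5 ← R5 + 3·R1.
R2 ← R2 / (-5/2).
R3 ← R3 − 5·R2.
R4 ← R4 − 5·R2.
R5 ← R5 + 5·R2.
R3 ← R3 / (-6).
R1 ← R1 + 1·R3.
R2 ← R2 + 3/5·R3.
R4 ← R4 + 3·R3.
R5 ← R5 + 8·R3.
Swap R4 and R5.
R4 ← R4 / (-38/3).
R1 ← R1 + 4/3·R4.
R2 ← R2 + 12/5·R4.
R3 ← R3 + 4/3·R4.
Row 5 reduces to 0 = 1/2, a contradiction. The system is inconsistent.

no solution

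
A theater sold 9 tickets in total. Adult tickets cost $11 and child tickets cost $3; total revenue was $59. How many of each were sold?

adult tickets: 4, child tickets: 5

Let a = adult tickets, c = child tickets.
  a + c = 9
  3c + 11a = 59
From equation 1: a = 9 − c.
Substitute into equation 2 and solve: c = 5.
Then a = 4.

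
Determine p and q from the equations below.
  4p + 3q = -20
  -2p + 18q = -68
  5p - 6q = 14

p = -2, q = -4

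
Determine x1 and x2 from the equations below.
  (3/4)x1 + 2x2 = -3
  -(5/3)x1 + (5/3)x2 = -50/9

Row-reduce the augmented matrix:
R1 ← R1 / (3/4).
R2 ← R2 + 5/3·R1.
R2 ← R2 / (55/9).
R1 ← R1 − 8/3·R2.
Reading off the reduced rows gives x1 = 4/3, x2 = -2.

x1 = 4/3, x2 = -2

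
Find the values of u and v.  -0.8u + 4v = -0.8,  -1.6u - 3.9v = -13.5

Row-reduce the augmented matrix:
R1 ← R1 / (-4/5).
R2 ← R2 + 8/5·R1.
R2 ← R2 / (-119/10).
R1 ← R1 + 5·R2.
Reading off the reduced rows gives u = 6, v = 1.

u = 6, v = 1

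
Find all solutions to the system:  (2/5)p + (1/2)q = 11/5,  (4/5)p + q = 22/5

Row-reduce:
R1 ← R1 / (2/5).
R2 ← R2 − 4/5·R1.
Rank is 1 with 2 unknowns, leaving q free.

infinitely many solutions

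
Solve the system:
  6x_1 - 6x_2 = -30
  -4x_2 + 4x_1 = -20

infinitely many solutions

Row-reduce:
R1 ← R1 / (6).
R2 ← R2 − 4·R1.
Rank is 1 with 2 unknowns, leaving x_2 free.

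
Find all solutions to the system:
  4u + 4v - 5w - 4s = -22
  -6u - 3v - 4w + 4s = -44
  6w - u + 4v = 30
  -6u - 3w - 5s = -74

Row-reduce the augmented matrix:
R1 ← R1 / (4).
R2 ← R2 + 6·R1.
R3 ← R3 + 1·R1.
R4 ← R4 + 6·R1.
R2 ← R2 / (3).
R1 ← R1 − 1·R2.
R3 ← R3 − 5·R2.
R4 ← R4 − 6·R2.
R3 ← R3 / (287/12).
R1 ← R1 − 31/12·R3.
R2 ← R2 + 23/6·R3.
R4 ← R4 − 25/2·R3.
R4 ← R4 / (-337/41).
R1 ← R1 + 24/41·R4.
R2 ← R2 + 12/41·R4.
R3 ← R3 − 4/41·R4.
Reading off the reduced rows gives u = 6, v = 0, w = 6, s = 4.

u = 6, v = 0, w = 6, s = 4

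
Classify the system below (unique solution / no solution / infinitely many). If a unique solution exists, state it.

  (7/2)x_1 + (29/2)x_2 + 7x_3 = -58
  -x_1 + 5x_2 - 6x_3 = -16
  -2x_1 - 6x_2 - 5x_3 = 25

infinitely many solutions

Row-reduce:
R1 ← R1 / (7/2).
R2 ← R2 + 1·R1.
R3 ← R3 + 2·R1.
R2 ← R2 / (64/7).
R1 ← R1 − 29/7·R2.
R3 ← R3 − 16/7·R2.
Rank is 2 with 3 unknowns, leaving x_3 free.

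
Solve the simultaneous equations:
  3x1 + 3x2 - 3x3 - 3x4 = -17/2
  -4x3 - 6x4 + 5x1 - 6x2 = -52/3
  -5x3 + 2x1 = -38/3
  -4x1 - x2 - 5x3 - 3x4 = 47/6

x1 = -3, x2 = 1/2, x3 = 4/3, x4 = -1

Row-reduce the augmented matrix:
R1 ← R1 / (3).
R2 ← R2 − 5·R1.
R3 ← R3 − 2·R1.
R4 ← R4 + 4·R1.
R2 ← R2 / (-11).
R1 ← R1 − 1·R2.
R3 ← R3 + 2·R2.
R4 ← R4 − 3·R2.
R3 ← R3 / (-35/11).
R1 ← R1 + 10/11·R3.
R2 ← R2 + 1/11·R3.
R4 ← R4 + 96/11·R3.
R4 ← R4 / (-464/35).
R1 ← R1 + 12/7·R4.
R2 ← R2 − 1/35·R4.
R3 ← R3 + 24/35·R4.
Reading off the reduced rows gives x1 = -3, x2 = 1/2, x3 = 4/3, x4 = -1.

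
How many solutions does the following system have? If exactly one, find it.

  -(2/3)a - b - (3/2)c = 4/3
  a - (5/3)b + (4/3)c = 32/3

Row-reduce:
R1 ← R1 / (-2/3).
R2 ← R2 − 1·R1.
R2 ← R2 / (-19/6).
R1 ← R1 − 3/2·R2.
Rank is 2 with 3 unknowns, leaving c free.

infinitely many solutions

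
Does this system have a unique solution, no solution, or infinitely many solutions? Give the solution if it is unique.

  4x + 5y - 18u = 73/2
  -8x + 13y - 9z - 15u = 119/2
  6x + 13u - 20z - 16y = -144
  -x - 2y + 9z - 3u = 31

x = -3, y = 5/2, z = 3, u = -2

Row-reduce the augmented matrix:
R1 ← R1 / (4).
R2 ← R2 + 8·R1.
R3 ← R3 − 6·R1.
R4 ← R4 + 1·R1.
R2 ← R2 / (23).
R1 ← R1 − 5/4·R2.
R3 ← R3 + 47/2·R2.
R4 ← R4 + 3/4·R2.
R3 ← R3 / (-1343/46).
R1 ← R1 − 45/92·R3.
R2 ← R2 + 9/23·R3.
R4 ← R4 − 801/92·R3.
R4 ← R4 / (-34311/2686).
R1 ← R1 + 5187/2686·R4.
R2 ← R2 + 2760/1343·R4.
R3 ← R3 − 557/1343·R4.
Reading off the reduced rows gives x = -3, y = 5/2, z = 3, u = -2.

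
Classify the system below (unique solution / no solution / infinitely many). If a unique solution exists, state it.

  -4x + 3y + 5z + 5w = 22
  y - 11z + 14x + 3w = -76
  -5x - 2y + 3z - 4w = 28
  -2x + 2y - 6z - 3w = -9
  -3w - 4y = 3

no solution

Row-reduce:
R1 ← R1 / (-4).
R2 ← R2 − 14·R1.
R3 ← R3 + 5·R1.
R4 ← R4 + 2·R1.
R2 ← R2 / (23/2).
R1 ← R1 + 3/4·R2.
R3 ← R3 + 23/4·R2.
R4 ← R4 − 1/2·R2.
R5 ← R5 + 4·R2.
Swap R3 and R4.
R3 ← R3 / (-202/23).
R1 ← R1 + 19/23·R3.
R2 ← R2 − 13/23·R3.
R5 ← R5 − 52/23·R3.
Swap R4 and R5.
R4 ← R4 / (251/101).
R1 ← R1 − 139/202·R4.
R2 ← R2 − 277/202·R4.
R3 ← R3 − 147/202·R4.
Row 5 reduces to 0 = 1, a contradiction. The system is inconsistent.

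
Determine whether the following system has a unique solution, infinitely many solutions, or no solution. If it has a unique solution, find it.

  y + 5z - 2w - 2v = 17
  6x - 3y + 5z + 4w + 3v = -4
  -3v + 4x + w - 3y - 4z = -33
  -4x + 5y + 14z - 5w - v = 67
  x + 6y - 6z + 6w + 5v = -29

Row-reduce:
Swap R1 and R2.
R1 ← R1 / (6).
R3 ← R3 − 4·R1.
R4 ← R4 + 4·R1.
R5 ← R5 − 1·R1.
R1 ← R1 + 1/2·R2.
R3 ← R3 + 1·R2.
R4 ← R4 − 3·R2.
R5 ← R5 − 13/2·R2.
R3 ← R3 / (-7/3).
R1 ← R1 − 10/3·R3.
R2 ← R2 − 5·R3.
R4 ← R4 − 7/3·R3.
R5 ← R5 + 118/3·R3.
Swap R4 and R5.
R4 ← R4 / (561/7).
R1 ← R1 + 39/7·R4.
R2 ← R2 + 69/7·R4.
R3 ← R3 − 11/7·R4.
Rank is 4 with 5 unknowns, leaving v free.

infinitely many solutions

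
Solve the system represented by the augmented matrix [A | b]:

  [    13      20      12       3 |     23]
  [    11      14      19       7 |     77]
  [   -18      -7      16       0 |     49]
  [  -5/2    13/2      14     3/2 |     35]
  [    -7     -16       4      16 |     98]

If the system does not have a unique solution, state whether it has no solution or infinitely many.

no solution

Row-reduce:
R1 ← R1 / (13).
R2 ← R2 − 11·R1.
R3 ← R3 + 18·R1.
R4 ← R4 + 5/2·R1.
R5 ← R5 + 7·R1.
R2 ← R2 / (-38/13).
R1 ← R1 − 20/13·R2.
R3 ← R3 − 269/13·R2.
R4 ← R4 − 269/26·R2.
R5 ← R5 + 68/13·R2.
R3 ← R3 / (3619/38).
R1 ← R1 − 106/19·R3.
R2 ← R2 + 115/38·R3.
R4 ← R4 − 3619/76·R3.
R5 ← R5 + 102/19·R3.
Swap R4 and R5.
R4 ← R4 / (6021/517).
R1 ← R1 − 251/517·R4.
R2 ← R2 + 202/517·R4.
R3 ← R3 − 194/517·R4.
Row 5 reduces to 0 = -1, a contradiction. The system is inconsistent.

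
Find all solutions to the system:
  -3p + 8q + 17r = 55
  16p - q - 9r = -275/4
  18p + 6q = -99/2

p = -11/4, q = 0, r = 11/4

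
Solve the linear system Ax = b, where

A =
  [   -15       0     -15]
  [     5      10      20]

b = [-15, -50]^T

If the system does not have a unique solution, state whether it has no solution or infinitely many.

Row-reduce:
R1 ← R1 / (-15).
R2 ← R2 − 5·R1.
R2 ← R2 / (10).
Rank is 2 with 3 unknowns, leaving x_3 free.

infinitely many solutions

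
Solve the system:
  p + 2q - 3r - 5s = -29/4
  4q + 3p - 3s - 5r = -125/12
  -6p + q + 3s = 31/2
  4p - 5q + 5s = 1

Row-reduce the augmented matrix:
R2 ← R2 − 3·R1.
R3 ← R3 + 6·R1.
R4 ← R4 − 4·R1.
R2 ← R2 / (-2).
R1 ← R1 − 2·R2.
R3 ← R3 − 13·R2.
R4 ← R4 + 13·R2.
R3 ← R3 / (8).
R1 ← R1 − 1·R3.
R2 ← R2 + 2·R3.
R4 ← R4 + 14·R3.
R4 ← R4 / (145/4).
R1 ← R1 − 5/8·R4.
R2 ← R2 − 27/4·R4.
R3 ← R3 − 51/8·R4.
Reading off the reduced rows gives p = -9/4, q = -1, r = -2/3, s = 1.

p = -9/4, q = -1, r = -2/3, s = 1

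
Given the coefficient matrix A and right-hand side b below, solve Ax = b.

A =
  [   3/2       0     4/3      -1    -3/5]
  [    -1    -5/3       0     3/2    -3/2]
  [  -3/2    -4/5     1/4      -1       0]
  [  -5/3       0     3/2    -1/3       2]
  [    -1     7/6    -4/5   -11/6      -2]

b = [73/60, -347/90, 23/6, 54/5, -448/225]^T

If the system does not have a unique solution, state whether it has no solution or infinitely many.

x_1 = -3/2, x_2 = 1/3, x_3 = 13/5, x_4 = -6/5, x_5 = 2

Row-reduce the augmented matrix:
R1 ← R1 / (3/2).
R2 ← R2 + 1·R1.
R3 ← R3 + 3/2·R1.
R4 ← R4 + 5/3·R1.
R5 ← R5 + 1·R1.
R2 ← R2 / (-5/3).
R3 ← R3 + 4/5·R2.
R5 ← R5 − 7/6·R2.
R3 ← R3 / (347/300).
R1 ← R1 − 8/9·R3.
R2 ← R2 + 8/15·R3.
R4 ← R4 − 161/54·R3.
R5 ← R5 − 32/45·R3.
R4 ← R4 / (14809/3123).
R1 ← R1 − 1226/1041·R4.
R2 ← R2 + 1115/694·R4.
R3 ← R3 + 720/347·R4.
R5 ← R5 + 1837/4164·R4.
R5 ← R5 / (-5734919/1480900).
R1 ← R1 + 57102/74045·R5.
R2 ← R2 − 43335/29618·R5.
R3 ← R3 − 37116/74045·R5.
R4 ← R4 − 8262/74045·R5.
Reading off the reduced rows gives x_1 = -3/2, x_2 = 1/3, x_3 = 13/5, x_4 = -6/5, x_5 = 2.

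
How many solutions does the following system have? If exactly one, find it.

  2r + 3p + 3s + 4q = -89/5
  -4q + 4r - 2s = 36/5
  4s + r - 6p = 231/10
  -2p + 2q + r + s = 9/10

p = -3, q = -3, r = -1/2, s = 7/5

Row-reduce the augmented matrix:
R1 ← R1 / (3).
R3 ← R3 + 6·R1.
R4 ← R4 + 2·R1.
R2 ← R2 / (-4).
R1 ← R1 − 4/3·R2.
R3 ← R3 − 8·R2.
R4 ← R4 − 14/3·R2.
R3 ← R3 / (13).
R1 ← R1 − 2·R3.
R2 ← R2 + 1·R3.
R4 ← R4 − 7·R3.
R4 ← R4 / (-100/39).
R1 ← R1 + 23/39·R4.
R2 ← R2 − 25/26·R4.
R3 ← R3 − 6/13·R4.
Reading off the reduced rows gives p = -3, q = -3, r = -1/2, s = 7/5.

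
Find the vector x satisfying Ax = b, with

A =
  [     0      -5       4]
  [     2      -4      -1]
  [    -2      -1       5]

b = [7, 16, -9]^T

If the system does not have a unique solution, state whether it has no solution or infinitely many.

Row-reduce:
Swap R1 and R2.
R1 ← R1 / (2).
R3 ← R3 + 2·R1.
R2 ← R2 / (-5).
R1 ← R1 + 2·R2.
R3 ← R3 + 5·R2.
Rank is 2 with 3 unknowns, leaving x_3 free.

infinitely many solutions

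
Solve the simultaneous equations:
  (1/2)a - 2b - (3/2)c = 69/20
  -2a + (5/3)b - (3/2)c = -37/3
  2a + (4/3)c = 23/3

Row-reduce the augmented matrix:
R1 ← R1 / (1/2).
R2 ← R2 + 2·R1.
R3 ← R3 − 2·R1.
R2 ← R2 / (-19/3).
R1 ← R1 + 4·R2.
R3 ← R3 − 8·R2.
R3 ← R3 / (-122/57).
R1 ← R1 − 33/19·R3.
R2 ← R2 − 45/38·R3.
Reading off the reduced rows gives a = 5/2, b = -13/5, c = 2.

a = 5/2, b = -13/5, c = 2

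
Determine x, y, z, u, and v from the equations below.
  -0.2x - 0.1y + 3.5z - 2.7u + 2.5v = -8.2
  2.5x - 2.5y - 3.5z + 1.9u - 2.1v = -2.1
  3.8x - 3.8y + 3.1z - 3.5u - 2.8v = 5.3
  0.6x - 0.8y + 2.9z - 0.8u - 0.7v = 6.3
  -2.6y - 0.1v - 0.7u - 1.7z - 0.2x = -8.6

Row-reduce the augmented matrix:
R1 ← R1 / (-1/5).
R2 ← R2 − 5/2·R1.
R3 ← R3 − 19/5·R1.
R4 ← R4 − 3/5·R1.
R5 ← R5 + 1/5·R1.
R2 ← R2 / (-15/4).
R1 ← R1 − 1/2·R2.
R3 ← R3 + 57/10·R2.
R4 ← R4 + 11/10·R2.
R5 ← R5 + 5/2·R2.
R3 ← R3 / (421/50).
R1 ← R1 + 182/15·R3.
R2 ← R2 + 161/15·R3.
R4 ← R4 − 239/150·R3.
R5 ← R5 + 961/30·R3.
R4 ← R4 / (104291/63150).
R1 ← R1 − 304/6315·R4.
R2 ← R2 − 2212/6315·R4.
R3 ← R3 + 1597/2105·R4.
R5 ← R5 + 33766/31575·R4.
R5 ← R5 / (-22655807/1042910).
R1 ← R1 + 43886/5489·R5.
R2 ← R2 + 718209/104291·R5.
R3 ← R3 + 82573/104291·R5.
R4 ← R4 + 115239/104291·R5.
Reading off the reduced rows gives x = -1, y = 2, z = 2, u = 1, v = -5.

x = -1, y = 2, z = 2, u = 1, v = -5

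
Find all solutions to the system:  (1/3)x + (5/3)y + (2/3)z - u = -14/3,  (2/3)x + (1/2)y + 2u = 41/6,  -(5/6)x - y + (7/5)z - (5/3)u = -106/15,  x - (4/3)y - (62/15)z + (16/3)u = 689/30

Row-reduce:
R1 ← R1 / (1/3).
R2 ← R2 − 2/3·R1.
R3 ← R3 + 5/6·R1.
R4 ← R4 − 1·R1.
R2 ← R2 / (-17/6).
R1 ← R1 − 5·R2.
R3 ← R3 − 19/6·R2.
R4 ← R4 + 19/3·R2.
R3 ← R3 / (134/85).
R1 ← R1 + 6/17·R3.
R2 ← R2 − 8/17·R3.
R4 ← R4 + 268/85·R3.
Row 4 reduces to 0 = -1/2, a contradiction. The system is inconsistent.

no solution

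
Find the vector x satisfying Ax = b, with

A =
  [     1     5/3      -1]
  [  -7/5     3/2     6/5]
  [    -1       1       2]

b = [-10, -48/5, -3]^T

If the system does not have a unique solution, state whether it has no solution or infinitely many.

x_1 = 3, x_2 = -6, x_3 = 3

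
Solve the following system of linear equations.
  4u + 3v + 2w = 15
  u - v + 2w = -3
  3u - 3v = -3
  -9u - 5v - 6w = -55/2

Row-reduce:
R1 ← R1 / (4).
R2 ← R2 − 1·R1.
R3 ← R3 − 3·R1.
R4 ← R4 + 9·R1.
R2 ← R2 / (-7/4).
R1 ← R1 − 3/4·R2.
R3 ← R3 + 21/4·R2.
R4 ← R4 − 7/4·R2.
R3 ← R3 / (-6).
R1 ← R1 − 8/7·R3.
R2 ← R2 + 6/7·R3.
Row 4 reduces to 0 = -1/2, a contradiction. The system is inconsistent.

no solution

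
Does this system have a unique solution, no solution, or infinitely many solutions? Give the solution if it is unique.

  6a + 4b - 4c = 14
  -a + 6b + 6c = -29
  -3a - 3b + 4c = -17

a = -1, b = 0, c = -5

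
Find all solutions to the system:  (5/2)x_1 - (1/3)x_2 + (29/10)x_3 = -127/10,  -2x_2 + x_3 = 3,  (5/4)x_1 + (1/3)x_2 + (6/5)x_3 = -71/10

Row-reduce:
R1 ← R1 / (5/2).
R3 ← R3 − 5/4·R1.
R2 ← R2 / (-2).
R1 ← R1 + 2/15·R2.
R3 ← R3 − 1/2·R2.
Rank is 2 with 3 unknowns, leaving x_3 free.

infinitely many solutions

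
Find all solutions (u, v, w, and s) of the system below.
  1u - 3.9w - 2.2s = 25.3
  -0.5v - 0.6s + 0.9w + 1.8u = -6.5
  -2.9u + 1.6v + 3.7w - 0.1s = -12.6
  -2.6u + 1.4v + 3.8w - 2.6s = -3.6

u = -3, v = -2, w = -5, s = -4

Row-reduce the augmented matrix:
R2 ← R2 − 9/5·R1.
R3 ← R3 + 29/10·R1.
R4 ← R4 + 13/5·R1.
R2 ← R2 / (-1/2).
R3 ← R3 − 8/5·R2.
R4 ← R4 − 7/5·R2.
R3 ← R3 / (8867/500).
R1 ← R1 + 39/10·R3.
R2 ← R2 + 396/25·R3.
R4 ← R4 − 3959/250·R3.
R4 ← R4 / (-120892/44335).
R1 ← R1 + 11177/8867·R4.
R2 ← R2 + 25752/8867·R4.
R3 ← R3 − 2136/8867·R4.
Reading off the reduced rows gives u = -3, v = -2, w = -5, s = -4.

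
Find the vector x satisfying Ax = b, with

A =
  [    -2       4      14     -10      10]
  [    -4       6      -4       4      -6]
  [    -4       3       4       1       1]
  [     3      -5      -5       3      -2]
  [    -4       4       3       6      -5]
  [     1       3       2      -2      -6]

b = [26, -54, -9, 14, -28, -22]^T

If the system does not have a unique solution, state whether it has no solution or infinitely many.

x_1 = 1, x_2 = -5, x_3 = 2, x_4 = 0, x_5 = 2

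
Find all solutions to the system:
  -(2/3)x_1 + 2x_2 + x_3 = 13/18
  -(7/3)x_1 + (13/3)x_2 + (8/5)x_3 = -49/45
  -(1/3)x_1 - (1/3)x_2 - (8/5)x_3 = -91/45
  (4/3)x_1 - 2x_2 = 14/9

x_1 = 8/3, x_2 = 1, x_3 = 1/2

Row-reduce the augmented matrix:
R1 ← R1 / (-2/3).
R2 ← R2 + 7/3·R1.
R3 ← R3 + 1/3·R1.
R4 ← R4 − 4/3·R1.
R2 ← R2 / (-8/3).
R1 ← R1 + 3·R2.
R3 ← R3 + 4/3·R2.
R4 ← R4 − 2·R2.
R3 ← R3 / (-23/20).
R1 ← R1 − 51/80·R3.
R2 ← R2 − 57/80·R3.
R4 ← R4 − 23/40·R3.
R4 reduces to 0 = 0, so the extra equation is consistent.
Reading off the reduced rows gives x_1 = 8/3, x_2 = 1, x_3 = 1/2.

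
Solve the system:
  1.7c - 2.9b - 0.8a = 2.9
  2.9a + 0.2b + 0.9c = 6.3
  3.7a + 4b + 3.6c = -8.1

Row-reduce the augmented matrix:
R1 ← R1 / (-4/5).
R2 ← R2 − 29/10·R1.
R3 ← R3 − 37/10·R1.
R2 ← R2 / (-165/16).
R1 ← R1 − 29/8·R2.
R3 ← R3 + 753/80·R2.
R3 ← R3 / (2759/550).
R1 ← R1 − 59/165·R3.
R2 ← R2 + 113/165·R3.
Reading off the reduced rows gives a = 3, b = -3, c = -2.

a = 3, b = -3, c = -2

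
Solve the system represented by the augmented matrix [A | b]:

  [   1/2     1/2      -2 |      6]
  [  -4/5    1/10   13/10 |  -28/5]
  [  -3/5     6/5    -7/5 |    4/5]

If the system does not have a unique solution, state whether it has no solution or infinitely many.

Row-reduce:
R1 ← R1 / (1/2).
R2 ← R2 + 4/5·R1.
R3 ← R3 + 3/5·R1.
R2 ← R2 / (9/10).
R1 ← R1 − 1·R2.
R3 ← R3 − 9/5·R2.
Rank is 2 with 3 unknowns, leaving x_3 free.

infinitely many solutions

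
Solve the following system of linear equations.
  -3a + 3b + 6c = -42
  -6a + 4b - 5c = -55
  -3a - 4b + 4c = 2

a = 6, b = -6, c = -1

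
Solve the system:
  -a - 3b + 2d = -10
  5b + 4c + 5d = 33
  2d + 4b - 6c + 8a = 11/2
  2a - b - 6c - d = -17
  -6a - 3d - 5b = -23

no solution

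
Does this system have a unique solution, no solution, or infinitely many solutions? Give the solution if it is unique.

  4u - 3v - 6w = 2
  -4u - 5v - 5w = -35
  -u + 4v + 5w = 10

Row-reduce the augmented matrix:
R1 ← R1 / (4).
R2 ← R2 + 4·R1.
R3 ← R3 + 1·R1.
R2 ← R2 / (-8).
R1 ← R1 + 3/4·R2.
R3 ← R3 − 13/4·R2.
R3 ← R3 / (-31/32).
R1 ← R1 + 15/32·R3.
R2 ← R2 − 11/8·R3.
Reading off the reduced rows gives u = 5, v = 0, w = 3.

u = 5, v = 0, w = 3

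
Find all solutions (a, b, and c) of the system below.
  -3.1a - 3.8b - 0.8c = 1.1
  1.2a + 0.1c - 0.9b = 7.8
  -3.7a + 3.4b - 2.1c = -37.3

Row-reduce the augmented matrix:
R1 ← R1 / (-31/10).
R2 ← R2 − 6/5·R1.
R3 ← R3 + 37/10·R1.
R2 ← R2 / (-147/62).
R1 ← R1 − 38/31·R2.
R3 ← R3 − 246/31·R2.
R3 ← R3 / (-181/98).
R1 ← R1 − 22/147·R3.
R2 ← R2 − 13/147·R3.
Reading off the reduced rows gives a = 3, b = -4, c = 6.

a = 3, b = -4, c = 6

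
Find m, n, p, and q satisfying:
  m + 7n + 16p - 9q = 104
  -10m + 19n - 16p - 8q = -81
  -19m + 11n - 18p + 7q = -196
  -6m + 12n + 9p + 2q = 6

Row-reduce the augmented matrix:
R2 ← R2 + 10·R1.
R3 ← R3 + 19·R1.
R4 ← R4 + 6·R1.
R2 ← R2 / (89).
R1 ← R1 − 7·R2.
R3 ← R3 − 144·R2.
R4 ← R4 − 54·R2.
R3 ← R3 / (4718/89).
R1 ← R1 − 416/89·R3.
R2 ← R2 − 144/89·R3.
R4 ← R4 − 1569/89·R3.
R4 ← R4 / (21866/2359).
R1 ← R1 + 1917/2359·R4.
R2 ← R2 + 2206/2359·R4.
R3 ← R3 + 242/2359·R4.
Reading off the reduced rows gives m = 6, n = 1, p = 4, q = -3.

m = 6, n = 1, p = 4, q = -3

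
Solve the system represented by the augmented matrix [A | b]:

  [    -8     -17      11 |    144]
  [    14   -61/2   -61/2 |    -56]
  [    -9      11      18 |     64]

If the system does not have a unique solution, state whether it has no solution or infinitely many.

infinitely many solutions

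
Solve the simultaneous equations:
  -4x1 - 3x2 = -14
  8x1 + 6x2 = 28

infinitely many solutions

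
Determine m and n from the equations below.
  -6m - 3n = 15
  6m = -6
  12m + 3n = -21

m = -1, n = -3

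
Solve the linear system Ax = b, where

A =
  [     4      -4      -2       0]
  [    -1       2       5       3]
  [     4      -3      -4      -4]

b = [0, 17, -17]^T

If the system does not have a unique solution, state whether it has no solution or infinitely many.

infinitely many solutions

Row-reduce:
R1 ← R1 / (4).
R2 ← R2 + 1·R1.
R3 ← R3 − 4·R1.
R1 ← R1 + 1·R2.
R3 ← R3 − 1·R2.
R3 ← R3 / (-13/2).
R1 ← R1 − 4·R3.
R2 ← R2 − 9/2·R3.
Rank is 3 with 4 unknowns, leaving x_4 free.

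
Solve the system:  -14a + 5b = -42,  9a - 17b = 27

a = 3, b = 0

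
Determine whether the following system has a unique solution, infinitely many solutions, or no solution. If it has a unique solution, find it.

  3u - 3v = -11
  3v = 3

u = -8/3, v = 1

Row-reduce the augmented matrix:
R1 ← R1 / (3).
R2 ← R2 / (3).
R1 ← R1 + 1·R2.
Reading off the reduced rows gives u = -8/3, v = 1.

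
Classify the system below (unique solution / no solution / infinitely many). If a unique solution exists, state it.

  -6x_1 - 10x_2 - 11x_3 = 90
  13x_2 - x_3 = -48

infinitely many solutions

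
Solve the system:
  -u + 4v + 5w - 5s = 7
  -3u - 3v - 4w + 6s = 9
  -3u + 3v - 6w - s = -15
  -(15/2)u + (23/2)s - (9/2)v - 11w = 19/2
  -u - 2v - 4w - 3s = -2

Row-reduce:
R1 ← R1 / (-1).
R2 ← R2 + 3·R1.
R3 ← R3 + 3·R1.
R4 ← R4 + 15/2·R1.
R5 ← R5 + 1·R1.
R2 ← R2 / (-15).
R1 ← R1 + 4·R2.
R3 ← R3 + 9·R2.
R4 ← R4 + 69/2·R2.
R5 ← R5 + 6·R2.
R3 ← R3 / (-48/5).
R1 ← R1 − 1/15·R3.
R2 ← R2 − 19/15·R3.
R4 ← R4 + 24/5·R3.
R5 ← R5 + 7/5·R3.
Swap R4 and R5.
R4 ← R4 / (-317/48).
R1 ← R1 + 85/144·R4.
R2 ← R2 + 175/144·R4.
R3 ← R3 + 7/48·R4.
Row 5 reduces to 0 = -1, a contradiction. The system is inconsistent.

no solution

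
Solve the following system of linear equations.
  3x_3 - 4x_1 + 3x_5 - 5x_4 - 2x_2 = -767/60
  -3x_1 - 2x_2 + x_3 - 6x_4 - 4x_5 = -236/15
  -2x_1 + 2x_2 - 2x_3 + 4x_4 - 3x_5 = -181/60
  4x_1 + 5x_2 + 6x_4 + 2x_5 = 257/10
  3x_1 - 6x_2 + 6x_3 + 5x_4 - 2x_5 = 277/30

Row-reduce the augmented matrix:
R1 ← R1 / (-4).
R2 ← R2 + 3·R1.
R3 ← R3 + 2·R1.
R4 ← R4 − 4·R1.
R5 ← R5 − 3·R1.
R2 ← R2 / (-1/2).
R1 ← R1 − 1/2·R2.
R3 ← R3 − 3·R2.
R4 ← R4 − 3·R2.
R5 ← R5 + 15/2·R2.
R3 ← R3 / (-11).
R1 ← R1 + 2·R3.
R2 ← R2 − 5/2·R3.
R4 ← R4 + 9/2·R3.
R5 ← R5 − 27·R3.
R4 ← R4 / (-106/11).
R1 ← R1 − 3/11·R4.
R2 ← R2 − 32/11·R4.
R3 ← R3 − 7/11·R4.
R5 ← R5 − 196/11·R4.
R5 ← R5 / (-1983/53).
R1 ← R1 − 43/212·R5.
R2 ← R2 + 177/106·R5.
R3 ← R3 − 595/212·R5.
R4 ← R4 − 337/212·R5.
Reading off the reduced rows gives x_1 = 14/5, x_2 = 2, x_3 = 5/3, x_4 = 2/3, x_5 = 1/4.

x_1 = 14/5, x_2 = 2, x_3 = 5/3, x_4 = 2/3, x_5 = 1/4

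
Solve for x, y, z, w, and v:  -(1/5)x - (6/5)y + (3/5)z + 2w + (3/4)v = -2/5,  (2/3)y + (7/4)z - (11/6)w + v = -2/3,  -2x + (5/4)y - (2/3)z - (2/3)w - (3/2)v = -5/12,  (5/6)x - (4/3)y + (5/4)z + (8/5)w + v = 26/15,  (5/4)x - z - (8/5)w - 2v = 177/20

Row-reduce the augmented matrix:
R1 ← R1 / (-1/5).
R3 ← R3 + 2·R1.
R4 ← R4 − 5/6·R1.
R5 ← R5 − 5/4·R1.
R2 ← R2 / (2/3).
R1 ← R1 − 6·R2.
R3 ← R3 − 53/4·R2.
R4 ← R4 + 19/3·R2.
R5 ← R5 + 15/2·R2.
R3 ← R3 / (-3979/96).
R1 ← R1 + 75/4·R3.
R2 ← R2 − 21/8·R3.
R4 ← R4 − 163/8·R3.
R5 ← R5 − 359/16·R3.
R4 ← R4 / (32147/119370).
R1 ← R1 + 2524/3979·R4.
R2 ← R2 + 6968/3979·R4.
R3 ← R3 + 1514/3979·R4.
R5 ← R5 + 23627/19895·R4.
R5 ← R5 / (-2162683/514352).
R1 ← R1 + 132297/128588·R5.
R2 ← R2 + 129594/32147·R5.
R3 ← R3 + 6933/64294·R5.
R4 ← R4 + 271875/128588·R5.
Reading off the reduced rows gives x = 1, y = -3, z = 2, w = -1, v = -4.

x = 1, y = -3, z = 2, w = -1, v = -4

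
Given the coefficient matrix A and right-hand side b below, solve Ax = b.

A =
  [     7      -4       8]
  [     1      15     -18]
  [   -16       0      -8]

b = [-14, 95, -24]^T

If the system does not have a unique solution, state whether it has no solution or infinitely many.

Row-reduce the augmented matrix:
R1 ← R1 / (7).
R2 ← R2 − 1·R1.
R3 ← R3 + 16·R1.
R2 ← R2 / (109/7).
R1 ← R1 + 4/7·R2.
R3 ← R3 + 64/7·R2.
R3 ← R3 / (-104/109).
R1 ← R1 − 48/109·R3.
R2 ← R2 + 134/109·R3.
Reading off the reduced rows gives x_1 = 2, x_2 = 5, x_3 = -1.

x_1 = 2, x_2 = 5, x_3 = -1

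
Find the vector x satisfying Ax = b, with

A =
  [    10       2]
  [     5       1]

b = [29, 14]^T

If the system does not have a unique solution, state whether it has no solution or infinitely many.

no solution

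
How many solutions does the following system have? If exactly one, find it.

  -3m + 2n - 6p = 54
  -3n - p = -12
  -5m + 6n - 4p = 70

m = -2, n = 6, p = -6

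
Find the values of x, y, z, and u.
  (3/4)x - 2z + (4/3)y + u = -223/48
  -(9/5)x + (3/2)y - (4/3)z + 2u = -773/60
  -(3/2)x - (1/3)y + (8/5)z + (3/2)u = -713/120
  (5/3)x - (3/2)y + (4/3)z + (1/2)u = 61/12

x = 9/4, y = -1, z = 1, u = -3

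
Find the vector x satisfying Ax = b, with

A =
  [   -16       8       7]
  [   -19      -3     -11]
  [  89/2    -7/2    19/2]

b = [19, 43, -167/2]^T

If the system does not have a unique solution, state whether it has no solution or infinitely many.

infinitely many solutions

Row-reduce:
R1 ← R1 / (-16).
R2 ← R2 + 19·R1.
R3 ← R3 − 89/2·R1.
R2 ← R2 / (-25/2).
R1 ← R1 + 1/2·R2.
R3 ← R3 − 75/4·R2.
Rank is 2 with 3 unknowns, leaving x_3 free.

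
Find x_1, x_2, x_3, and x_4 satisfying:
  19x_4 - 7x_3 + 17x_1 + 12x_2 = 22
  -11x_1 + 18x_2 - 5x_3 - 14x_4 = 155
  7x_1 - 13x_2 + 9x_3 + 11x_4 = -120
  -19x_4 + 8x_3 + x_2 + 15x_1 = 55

x_1 = 0, x_2 = 6, x_3 = -1, x_4 = -3

Row-reduce the augmented matrix:
R1 ← R1 / (17).
R2 ← R2 + 11·R1.
R3 ← R3 − 7·R1.
R4 ← R4 − 15·R1.
R2 ← R2 / (438/17).
R1 ← R1 − 12/17·R2.
R3 ← R3 + 305/17·R2.
R4 ← R4 + 163/17·R2.
R3 ← R3 / (383/73).
R1 ← R1 + 11/73·R3.
R2 ← R2 + 27/73·R3.
R4 ← R4 − 776/73·R3.
R4 ← R4 / (-92905/2298).
R1 ← R1 − 2807/2298·R4.
R2 ← R2 − 85/1149·R4.
R3 ← R3 − 871/2298·R4.
Reading off the reduced rows gives x_1 = 0, x_2 = 6, x_3 = -1, x_4 = -3.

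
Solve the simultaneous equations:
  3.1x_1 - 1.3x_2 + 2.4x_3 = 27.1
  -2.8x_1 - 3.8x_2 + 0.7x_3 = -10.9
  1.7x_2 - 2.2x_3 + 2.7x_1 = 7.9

Row-reduce the augmented matrix:
R1 ← R1 / (31/10).
R2 ← R2 + 14/5·R1.
R3 ← R3 − 27/10·R1.
R2 ← R2 / (-771/155).
R1 ← R1 + 13/31·R2.
R3 ← R3 − 439/155·R2.
R3 ← R3 / (-20489/7710).
R1 ← R1 − 821/1542·R3.
R2 ← R2 + 889/1542·R3.
Reading off the reduced rows gives x_1 = 6, x_2 = -1, x_3 = 3.

x_1 = 6, x_2 = -1, x_3 = 3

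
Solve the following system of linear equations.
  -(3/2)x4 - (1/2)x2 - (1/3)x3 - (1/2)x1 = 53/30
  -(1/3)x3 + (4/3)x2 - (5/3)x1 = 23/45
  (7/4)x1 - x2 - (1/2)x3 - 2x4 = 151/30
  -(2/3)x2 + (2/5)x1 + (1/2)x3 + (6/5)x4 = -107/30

Row-reduce the augmented matrix:
R1 ← R1 / (-1/2).
R2 ← R2 + 5/3·R1.
R3 ← R3 − 7/4·R1.
R4 ← R4 − 2/5·R1.
R2 ← R2 / (3).
R1 ← R1 − 1·R2.
R3 ← R3 + 11/4·R2.
R4 ← R4 + 16/15·R2.
R3 ← R3 / (-103/108).
R1 ← R1 − 11/27·R3.
R2 ← R2 − 7/27·R3.
R4 ← R4 − 413/810·R3.
R4 ← R4 / (544/1545).
R1 ← R1 − 20/103·R4.
R2 ← R2 − 97/103·R4.
R3 ← R3 − 288/103·R4.
Reading off the reduced rows gives x1 = 4/3, x2 = 9/5, x3 = -1, x4 = -2.

x1 = 4/3, x2 = 9/5, x3 = -1, x4 = -2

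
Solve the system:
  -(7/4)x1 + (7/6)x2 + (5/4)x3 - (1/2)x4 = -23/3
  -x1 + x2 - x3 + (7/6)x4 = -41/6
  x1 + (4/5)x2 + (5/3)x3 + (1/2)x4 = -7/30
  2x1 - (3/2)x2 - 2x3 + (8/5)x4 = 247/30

x1 = 8/3, x2 = -3, x3 = 0, x4 = -1

Row-reduce the augmented matrix:
R1 ← R1 / (-7/4).
R2 ← R2 + 1·R1.
R3 ← R3 − 1·R1.
R4 ← R4 − 2·R1.
R2 ← R2 / (1/3).
R1 ← R1 + 2/3·R2.
R3 ← R3 − 22/15·R2.
R4 ← R4 + 1/6·R2.
R3 ← R3 / (1042/105).
R1 ← R1 + 29/7·R3.
R2 ← R2 + 36/7·R3.
R4 ← R4 + 10/7·R3.
R4 ← R4 / (27061/31260).
R1 ← R1 − 3827/6252·R4.
R2 ← R2 − 1205/1042·R4.
R3 ← R3 + 1297/2084·R4.
Reading off the reduced rows gives x1 = 8/3, x2 = -3, x3 = 0, x4 = -1.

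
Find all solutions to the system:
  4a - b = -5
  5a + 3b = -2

a = -1, b = 1

From equation 1: b = 5 + 4·a.
Substitute into equation 2 and solve: a = -1.
Then b = 1.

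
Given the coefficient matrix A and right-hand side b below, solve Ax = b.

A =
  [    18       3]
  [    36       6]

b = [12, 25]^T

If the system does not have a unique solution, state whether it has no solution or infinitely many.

Row-reduce:
R1 ← R1 / (18).
R2 ← R2 − 36·R1.
Row 2 reduces to 0 = 1, a contradiction. The system is inconsistent.

no solution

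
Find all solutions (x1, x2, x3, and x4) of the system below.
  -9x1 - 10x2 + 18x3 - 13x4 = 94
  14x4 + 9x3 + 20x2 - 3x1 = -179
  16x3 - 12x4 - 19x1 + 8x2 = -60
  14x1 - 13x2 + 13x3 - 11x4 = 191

x1 = 4, x2 = -6, x3 = 1, x4 = -4

Row-reduce the augmented matrix:
R1 ← R1 / (-9).
R2 ← R2 + 3·R1.
R3 ← R3 + 19·R1.
R4 ← R4 − 14·R1.
R2 ← R2 / (70/3).
R1 ← R1 − 10/9·R2.
R3 ← R3 − 262/9·R2.
R4 ← R4 + 257/9·R2.
R3 ← R3 / (-901/35).
R1 ← R1 + 15/7·R3.
R2 ← R2 − 9/70·R3.
R4 ← R4 − 3127/70·R3.
R4 ← R4 / (-737/34).
R1 ← R1 − 1072/901·R4.
R2 ← R2 − 1349/1802·R4.
R3 ← R3 − 260/901·R4.
Reading off the reduced rows gives x1 = 4, x2 = -6, x3 = 1, x4 = -4.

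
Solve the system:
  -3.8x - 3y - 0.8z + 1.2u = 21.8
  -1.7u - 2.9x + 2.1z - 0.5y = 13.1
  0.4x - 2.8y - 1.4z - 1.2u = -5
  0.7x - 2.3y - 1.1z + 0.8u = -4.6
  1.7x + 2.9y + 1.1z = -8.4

x = -6, y = 1, z = -1, u = 1

Row-reduce the augmented matrix:
R1 ← R1 / (-19/5).
R2 ← R2 + 29/10·R1.
R3 ← R3 − 2/5·R1.
R4 ← R4 − 7/10·R1.
R5 ← R5 − 17/10·R1.
R2 ← R2 / (34/19).
R1 ← R1 − 15/19·R2.
R3 ← R3 + 296/95·R2.
R4 ← R4 + 271/95·R2.
R5 ← R5 − 148/95·R2.
R3 ← R3 / (55/17).
R1 ← R1 + 67/68·R3.
R2 ← R2 − 103/68·R3.
R4 ← R4 − 209/68·R3.
R5 ← R5 + 55/34·R3.
R4 ← R4 / (1099/500).
R1 ← R1 + 4817/5500·R4.
R2 ← R2 − 6453/5500·R4.
R3 ← R3 + 2392/1375·R4.
R5 reduces to 0 = 0, so the extra equation is consistent.
Reading off the reduced rows gives x = -6, y = 1, z = -1, u = 1.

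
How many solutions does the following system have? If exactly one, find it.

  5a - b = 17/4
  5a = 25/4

a = 5/4, b = 2

Row-reduce the augmented matrix:
R1 ← R1 / (5).
R2 ← R2 − 5·R1.
R1 ← R1 + 1/5·R2.
Reading off the reduced rows gives a = 5/4, b = 2.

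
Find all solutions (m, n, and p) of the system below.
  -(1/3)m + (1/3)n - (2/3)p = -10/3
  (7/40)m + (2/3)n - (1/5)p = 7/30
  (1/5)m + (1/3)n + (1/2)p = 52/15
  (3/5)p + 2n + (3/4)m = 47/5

Row-reduce:
R1 ← R1 / (-1/3).
R2 ← R2 − 7/40·R1.
R3 ← R3 − 1/5·R1.
R4 ← R4 − 3/4·R1.
R2 ← R2 / (101/120).
R1 ← R1 + 1·R2.
R3 ← R3 − 8/15·R2.
R4 ← R4 − 11/4·R2.
R3 ← R3 / (453/1010).
R1 ← R1 − 136/101·R3.
R2 ← R2 + 66/101·R3.
R4 ← R4 − 453/505·R3.
Row 4 reduces to 0 = 2, a contradiction. The system is inconsistent.

no solution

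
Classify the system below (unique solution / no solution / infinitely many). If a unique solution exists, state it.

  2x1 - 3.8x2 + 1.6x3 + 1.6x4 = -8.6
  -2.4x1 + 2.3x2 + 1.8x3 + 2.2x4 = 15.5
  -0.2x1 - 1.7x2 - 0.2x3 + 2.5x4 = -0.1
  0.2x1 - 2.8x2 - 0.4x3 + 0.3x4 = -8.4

Row-reduce the augmented matrix:
R1 ← R1 / (2).
R2 ← R2 + 12/5·R1.
R3 ← R3 + 1/5·R1.
R4 ← R4 − 1/5·R1.
R2 ← R2 / (-113/50).
R1 ← R1 + 19/10·R2.
R3 ← R3 + 52/25·R2.
R4 ← R4 + 121/50·R2.
R3 ← R3 / (-1957/565).
R1 ← R1 + 263/113·R3.
R2 ← R2 + 186/113·R3.
R4 ← R4 + 2567/565·R3.
R4 ← R4 / (-27271/9785).
R1 ← R1 + 7449/3914·R4.
R2 ← R2 + 2515/1957·R4.
R3 ← R3 − 1279/3914·R4.
Reading off the reduced rows gives x1 = -1, x2 = 3, x3 = 1, x4 = 2.

x1 = -1, x2 = 3, x3 = 1, x4 = 2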